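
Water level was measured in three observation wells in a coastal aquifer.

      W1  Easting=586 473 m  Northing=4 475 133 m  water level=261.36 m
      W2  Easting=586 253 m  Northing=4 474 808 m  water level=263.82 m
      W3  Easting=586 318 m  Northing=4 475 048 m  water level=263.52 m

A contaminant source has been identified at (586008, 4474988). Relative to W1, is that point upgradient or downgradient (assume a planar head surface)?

upgradient

Differences from W1: to W2 (Δx, Δy, Δh) = (-220, -325, +2.46); to W3 = (-155, -85, +2.16).
Solve a·Δx + b·Δy = Δh: det = (-220)·(-85) − (-155)·(-325) = -31675.
∂h/∂x = [(+2.46)·(-85) − (+2.16)·(-325)] / -31675 = -0.01556
∂h/∂y = [(-220)·(+2.16) − (-155)·(+2.46)] / -31675 = +0.002964
Head at (586008, 4474988) = 261.36 + (-0.01556)·(-465) + (+0.002964)·(-145) = 268.17 m.
That is higher than the 261.36 m at W1, so the point is upgradient.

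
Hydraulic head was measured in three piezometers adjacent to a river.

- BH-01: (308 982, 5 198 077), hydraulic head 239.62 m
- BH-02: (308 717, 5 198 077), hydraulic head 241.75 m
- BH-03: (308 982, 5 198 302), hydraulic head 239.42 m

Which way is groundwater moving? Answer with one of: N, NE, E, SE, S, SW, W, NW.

E

∂h/∂x = (241.75 − 239.62) / (308717 − 308982) = -0.008038
∂h/∂y = (239.42 − 239.62) / (5198302 − 5198077) = -0.0008889
Flow = −∇h = (+0.008038 east, +0.0008889 north), which points east.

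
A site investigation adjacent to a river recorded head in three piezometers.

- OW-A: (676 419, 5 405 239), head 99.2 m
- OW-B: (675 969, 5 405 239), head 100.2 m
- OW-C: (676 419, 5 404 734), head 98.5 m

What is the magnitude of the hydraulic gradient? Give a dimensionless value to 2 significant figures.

∂h/∂x = (100.2 − 99.2) / (675969 − 676419) = -0.002222
∂h/∂y = (98.5 − 99.2) / (5404734 − 5405239) = +0.001386
|∇h| = √(-0.002222² + 0.001386²) = 0.002619

0.0026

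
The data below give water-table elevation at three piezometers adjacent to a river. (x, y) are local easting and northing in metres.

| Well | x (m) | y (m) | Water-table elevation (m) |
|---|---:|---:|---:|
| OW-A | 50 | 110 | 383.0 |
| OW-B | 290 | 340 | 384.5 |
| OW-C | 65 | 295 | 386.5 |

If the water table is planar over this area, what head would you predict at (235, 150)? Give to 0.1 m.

381.4 m

With h = a·x + b·y + c and OW-A as origin, the differences give:
  240·a + 230·b = +1.5
  15·a + 185·b = +3.5
Eliminate b (×185 and ×230, subtract): 40950·a = -527.50 → a = ∂h/∂x = -0.01288
Back-substitute: b = ∂h/∂y = +0.01996.
h(235, 150) = 383.0 + (-0.01288)·(185) + (+0.01996)·(40) = 383.0 -2.383 +0.799 = 381.415 m.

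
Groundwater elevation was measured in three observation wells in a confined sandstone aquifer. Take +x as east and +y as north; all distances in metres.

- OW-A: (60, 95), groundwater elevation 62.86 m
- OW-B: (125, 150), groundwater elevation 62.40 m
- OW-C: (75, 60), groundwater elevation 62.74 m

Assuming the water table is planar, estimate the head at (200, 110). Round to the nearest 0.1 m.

Differences from OW-A: to OW-B (Δx, Δy, Δh) = (65, 55, -0.46); to OW-C = (15, -35, -0.12).
Determinant of the coordinate differences = 65·(-35) − 15·55 = -3100.
∂h/∂x = [(-0.46)·(-35) − (-0.12)·55] / -3100 = -0.007323
∂h/∂y = [65·(-0.12) − 15·(-0.46)] / -3100 = +0.0002903
h(200, 110) = 62.86 + (-0.007323)·(140) + (+0.0002903)·(15) = 62.86 -1.025 +0.004 = 61.839 m.

61.8 m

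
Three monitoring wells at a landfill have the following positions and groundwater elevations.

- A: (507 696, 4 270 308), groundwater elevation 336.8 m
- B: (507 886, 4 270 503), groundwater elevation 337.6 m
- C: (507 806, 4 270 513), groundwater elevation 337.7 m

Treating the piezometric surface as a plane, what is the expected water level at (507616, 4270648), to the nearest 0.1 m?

Three-point gradient (reference A): Δ to B = (190, 195, +0.8), Δ to C = (110, 205, +0.9).
∂h/∂x = -0.0006571, ∂h/∂y = +0.004743 (det = 17500).
h(507616, 4270648) = 336.8 + (-0.0006571)·(-80) + (+0.004743)·(340) = 336.8 +0.053 +1.613 = 338.465 m.

338.5 m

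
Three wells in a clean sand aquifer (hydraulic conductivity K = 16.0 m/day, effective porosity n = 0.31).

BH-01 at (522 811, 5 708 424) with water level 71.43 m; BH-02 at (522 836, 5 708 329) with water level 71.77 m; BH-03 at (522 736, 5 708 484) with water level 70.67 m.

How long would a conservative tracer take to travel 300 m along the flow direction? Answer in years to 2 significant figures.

1.7 years

Taking BH-01 as reference: BH-02−BH-01 = (25, -95, +0.34); BH-03−BH-01 = (-75, 60, -0.76).
Determinant of the coordinate differences = 25·60 − (-75)·(-95) = -5625.
∂h/∂x = [(+0.34)·60 − (-0.76)·(-95)] / -5625 = +0.009209
∂h/∂y = [25·(-0.76) − (-75)·(+0.34)] / -5625 = -0.001156
|∇h| = √(0.009209² + -0.001156²) = 0.009281
Seepage velocity v = K·i/n = 16.0 × 0.009281 / 0.31 = 0.479 m/day.
t = 300 / 0.479 = 626.3 days = 1.71 years.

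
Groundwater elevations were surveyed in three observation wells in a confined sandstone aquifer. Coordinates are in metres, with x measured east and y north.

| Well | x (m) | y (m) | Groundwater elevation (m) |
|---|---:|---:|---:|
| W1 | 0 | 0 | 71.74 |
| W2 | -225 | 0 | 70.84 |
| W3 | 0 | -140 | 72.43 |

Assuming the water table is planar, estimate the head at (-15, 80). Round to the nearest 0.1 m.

∂h/∂x = (70.84 − 71.74) / (-225 − 0) = +0.004000
∂h/∂y = (72.43 − 71.74) / (-140 − 0) = -0.004929
h(-15, 80) = 71.74 + (+0.004000)·(-15) + (-0.004929)·(80) = 71.74 -0.060 -0.394 = 71.286 m.

71.3 m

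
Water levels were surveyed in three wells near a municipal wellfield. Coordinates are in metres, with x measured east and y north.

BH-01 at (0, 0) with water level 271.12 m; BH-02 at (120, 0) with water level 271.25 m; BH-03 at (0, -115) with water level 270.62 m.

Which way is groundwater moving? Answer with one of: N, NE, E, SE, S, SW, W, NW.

∂h/∂x = (271.25 − 271.12) / (120 − 0) = +0.001083
∂h/∂y = (270.62 − 271.12) / (-115 − 0) = +0.004348
Flow = −∇h = (-0.001083 east, -0.004348 north), which points south.

S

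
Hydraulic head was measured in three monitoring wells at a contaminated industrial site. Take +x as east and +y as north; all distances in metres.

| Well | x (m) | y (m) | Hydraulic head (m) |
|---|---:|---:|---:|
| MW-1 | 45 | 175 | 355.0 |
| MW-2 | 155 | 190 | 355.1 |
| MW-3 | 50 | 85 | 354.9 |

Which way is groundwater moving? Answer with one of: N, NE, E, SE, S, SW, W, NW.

With h = a·x + b·y + c and MW-1 as origin, the differences give:
  110·a + 15·b = +0.1
  5·a + (-90)·b = -0.1
Eliminate b (×(-90) and ×15, subtract): -9975·a = -7.50 → a = ∂h/∂x = +0.0007519
Back-substitute: b = ∂h/∂y = +0.001153.
Flow = −∇h = (-0.0007519 east, -0.001153 north), which points southwest.

SW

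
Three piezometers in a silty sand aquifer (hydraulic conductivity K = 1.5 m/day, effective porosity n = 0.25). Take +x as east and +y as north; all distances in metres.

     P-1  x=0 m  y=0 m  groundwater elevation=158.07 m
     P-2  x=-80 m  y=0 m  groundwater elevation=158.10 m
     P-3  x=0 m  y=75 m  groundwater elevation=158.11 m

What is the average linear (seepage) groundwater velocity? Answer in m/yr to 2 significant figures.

1.4 m/yr

∂h/∂x = (158.10 − 158.07) / (-80 − 0) = -0.0003750
∂h/∂y = (158.11 − 158.07) / (75 − 0) = +0.0005333
|∇h| = √(-0.0003750² + 0.0005333²) = 0.0006519
Seepage velocity v = K·i/n = 1.5 × 0.0006519 / 0.25 = 0.003911 m/day = 1.428 m/yr.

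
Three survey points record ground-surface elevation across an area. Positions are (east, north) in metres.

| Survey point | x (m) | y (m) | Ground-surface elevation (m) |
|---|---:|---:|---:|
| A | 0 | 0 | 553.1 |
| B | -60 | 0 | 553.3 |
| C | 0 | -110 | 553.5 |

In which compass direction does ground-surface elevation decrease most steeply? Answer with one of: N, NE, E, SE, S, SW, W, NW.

NE

∂z/∂x = (553.3 − 553.1) / (-60 − 0) = -0.003333
∂z/∂y = (553.5 − 553.1) / (-110 − 0) = -0.003636
Steepest decrease is along −∇f = (+0.003333 E, +0.003636 N) → northeast.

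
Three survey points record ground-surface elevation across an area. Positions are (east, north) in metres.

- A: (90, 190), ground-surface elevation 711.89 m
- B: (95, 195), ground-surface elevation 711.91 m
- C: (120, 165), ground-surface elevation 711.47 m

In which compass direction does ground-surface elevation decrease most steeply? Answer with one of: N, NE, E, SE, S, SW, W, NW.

SE

Differences from A: to B (Δx, Δy, Δh) = (5, 5, +0.02); to C = (30, -25, -0.42).
Solve a·Δx + b·Δy = Δz: det = 5·(-25) − 30·5 = -275.
∂z/∂x = [(+0.02)·(-25) − (-0.42)·5] / -275 = -0.005818
∂z/∂y = [5·(-0.42) − 30·(+0.02)] / -275 = +0.009818
Steepest decrease is along −∇f = (+0.005818 E, -0.009818 N) → southeast.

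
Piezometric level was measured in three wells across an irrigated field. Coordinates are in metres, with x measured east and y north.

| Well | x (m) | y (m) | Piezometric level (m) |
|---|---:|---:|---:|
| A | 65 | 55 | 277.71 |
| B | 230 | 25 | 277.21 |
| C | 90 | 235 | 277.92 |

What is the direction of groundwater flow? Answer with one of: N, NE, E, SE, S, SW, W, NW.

SE

With h = a·x + b·y + c and A as origin, the differences give:
  165·a + (-30)·b = -0.50
  25·a + 180·b = +0.21
Eliminate b (×180 and ×(-30), subtract): 30450·a = -83.700 → a = ∂h/∂x = -0.002749
Back-substitute: b = ∂h/∂y = +0.001548.
Flow = −∇h = (+0.002749 east, -0.001548 north), which points southeast.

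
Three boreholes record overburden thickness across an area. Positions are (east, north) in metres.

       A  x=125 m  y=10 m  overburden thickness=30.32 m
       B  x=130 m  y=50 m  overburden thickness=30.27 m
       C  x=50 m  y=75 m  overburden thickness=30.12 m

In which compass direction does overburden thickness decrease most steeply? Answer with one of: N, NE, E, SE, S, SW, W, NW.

NW

Three-point gradient (reference A): Δ to B = (5, 40, -0.05), Δ to C = (-75, 65, -0.20).
∂d/∂x = +0.001429, ∂d/∂y = -0.001429 (det = 3325).
Steepest decrease is along −∇f = (-0.001429 E, +0.001429 N) → northwest.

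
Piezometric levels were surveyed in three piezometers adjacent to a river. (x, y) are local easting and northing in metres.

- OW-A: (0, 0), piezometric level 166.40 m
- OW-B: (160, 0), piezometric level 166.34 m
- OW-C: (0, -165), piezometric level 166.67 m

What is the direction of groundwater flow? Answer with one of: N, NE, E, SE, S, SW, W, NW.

∂h/∂x = (166.34 − 166.40) / (160 − 0) = -0.0003750
∂h/∂y = (166.67 − 166.40) / (-165 − 0) = -0.001636
Flow = −∇h = (+0.0003750 east, +0.001636 north), which points north.

N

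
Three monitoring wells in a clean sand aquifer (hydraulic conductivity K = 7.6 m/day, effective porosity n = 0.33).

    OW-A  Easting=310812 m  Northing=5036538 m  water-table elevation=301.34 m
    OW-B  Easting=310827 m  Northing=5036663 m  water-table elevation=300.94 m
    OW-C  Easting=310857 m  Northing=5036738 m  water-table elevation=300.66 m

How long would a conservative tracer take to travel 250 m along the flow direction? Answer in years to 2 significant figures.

Three-point gradient (reference OW-A): Δ to OW-B = (15, 125, -0.40), Δ to OW-C = (45, 200, -0.68).
∂h/∂x = -0.001905, ∂h/∂y = -0.002971 (det = -2625).
|∇h| = √(-0.001905² + -0.002971²) = 0.003529
Seepage velocity v = K·i/n = 7.6 × 0.003529 / 0.33 = 0.08127 m/day.
t = 250 / 0.08127 = 3076 days = 8.42 years.

8.4 years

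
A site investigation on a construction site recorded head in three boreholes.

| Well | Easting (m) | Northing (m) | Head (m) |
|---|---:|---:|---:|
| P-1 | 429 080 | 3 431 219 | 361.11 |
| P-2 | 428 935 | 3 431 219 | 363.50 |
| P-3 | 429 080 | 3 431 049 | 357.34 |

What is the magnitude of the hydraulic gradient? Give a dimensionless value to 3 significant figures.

0.0276

∂h/∂x = (363.50 − 361.11) / (428935 − 429080) = -0.01648
∂h/∂y = (357.34 − 361.11) / (3431049 − 3431219) = +0.02218
|∇h| = √(-0.01648² + 0.02218²) = 0.02763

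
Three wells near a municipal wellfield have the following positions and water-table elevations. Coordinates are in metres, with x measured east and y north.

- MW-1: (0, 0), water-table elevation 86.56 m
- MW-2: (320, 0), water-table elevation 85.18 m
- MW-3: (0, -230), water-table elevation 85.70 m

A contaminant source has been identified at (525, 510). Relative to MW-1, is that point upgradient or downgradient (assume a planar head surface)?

∂h/∂x = (85.18 − 86.56) / (320 − 0) = -0.004312
∂h/∂y = (85.70 − 86.56) / (-230 − 0) = +0.003739
Head at (525, 510) = 86.56 + (-0.004312)·(525) + (+0.003739)·(510) = 86.20 m.
That is lower than the 86.56 m at MW-1, so the point is downgradient.

downgradient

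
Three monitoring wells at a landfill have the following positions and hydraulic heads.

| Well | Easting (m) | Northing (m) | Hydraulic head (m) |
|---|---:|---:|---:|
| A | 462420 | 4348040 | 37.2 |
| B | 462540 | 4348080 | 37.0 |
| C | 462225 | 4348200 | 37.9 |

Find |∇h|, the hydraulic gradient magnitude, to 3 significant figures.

With h = a·x + b·y + c and A as origin, the differences give:
  120·a + 40·b = -0.2
  (-195)·a + 160·b = +0.7
Eliminate b (×160 and ×40, subtract): 27000·a = -60.00 → a = ∂h/∂x = -0.002222
Back-substitute: b = ∂h/∂y = +0.001667.
|∇h| = √(-0.002222² + 0.001667²) = 0.002778

0.00278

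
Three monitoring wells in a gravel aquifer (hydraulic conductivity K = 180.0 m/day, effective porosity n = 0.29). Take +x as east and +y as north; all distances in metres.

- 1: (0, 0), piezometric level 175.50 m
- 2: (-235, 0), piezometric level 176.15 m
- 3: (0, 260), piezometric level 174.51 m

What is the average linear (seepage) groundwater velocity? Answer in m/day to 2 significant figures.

2.9 m/day

∂h/∂x = (176.15 − 175.50) / (-235 − 0) = -0.002766
∂h/∂y = (174.51 − 175.50) / (260 − 0) = -0.003808
|∇h| = √(-0.002766² + -0.003808²) = 0.004707
Seepage velocity v = K·i/n = 180.0 × 0.004707 / 0.29 = 2.922 m/day.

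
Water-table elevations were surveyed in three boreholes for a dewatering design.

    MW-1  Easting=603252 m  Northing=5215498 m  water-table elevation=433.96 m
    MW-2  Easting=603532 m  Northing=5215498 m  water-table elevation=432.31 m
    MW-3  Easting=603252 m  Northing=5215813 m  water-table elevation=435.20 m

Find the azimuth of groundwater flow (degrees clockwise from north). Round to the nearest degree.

∂h/∂x = (432.31 − 433.96) / (603532 − 603252) = -0.005893
∂h/∂y = (435.20 − 433.96) / (5215813 − 5215498) = +0.003937
Flow direction (−∇h) has components (+0.005893 E, -0.003937 N).
Azimuth = atan2(E, N) = atan2(+0.005893, -0.003937) = 123.7° ≈ 124°.

124°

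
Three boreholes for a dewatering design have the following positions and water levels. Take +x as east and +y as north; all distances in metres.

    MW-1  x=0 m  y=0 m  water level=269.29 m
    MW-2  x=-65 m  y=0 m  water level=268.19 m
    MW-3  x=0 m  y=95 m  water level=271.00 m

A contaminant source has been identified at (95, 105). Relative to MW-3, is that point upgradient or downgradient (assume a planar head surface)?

∂h/∂x = (268.19 − 269.29) / (-65 − 0) = +0.01692
∂h/∂y = (271.00 − 269.29) / (95 − 0) = +0.01800
Head at (95, 105) = 269.29 + (+0.01692)·(95) + (+0.01800)·(105) = 272.79 m.
That is higher than the 271.00 m at MW-3, so the point is upgradient.

upgradient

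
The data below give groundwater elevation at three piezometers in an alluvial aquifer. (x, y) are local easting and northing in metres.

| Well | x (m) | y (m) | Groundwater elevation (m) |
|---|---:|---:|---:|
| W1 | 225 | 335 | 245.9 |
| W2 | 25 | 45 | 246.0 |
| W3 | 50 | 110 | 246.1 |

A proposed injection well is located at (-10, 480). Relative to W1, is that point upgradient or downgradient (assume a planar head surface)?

Taking W1 as reference: W2−W1 = (-200, -290, +0.1); W3−W1 = (-175, -225, +0.2).
Determinant of the coordinate differences = (-200)·(-225) − (-175)·(-290) = -5750.
∂h/∂x = [(+0.1)·(-225) − (+0.2)·(-290)] / -5750 = -0.006174
∂h/∂y = [(-200)·(+0.2) − (-175)·(+0.1)] / -5750 = +0.003913
Head at (-10, 480) = 245.9 + (-0.006174)·(-235) + (+0.003913)·(145) = 247.92 m.
That is higher than the 245.9 m at W1, so the point is upgradient.

upgradient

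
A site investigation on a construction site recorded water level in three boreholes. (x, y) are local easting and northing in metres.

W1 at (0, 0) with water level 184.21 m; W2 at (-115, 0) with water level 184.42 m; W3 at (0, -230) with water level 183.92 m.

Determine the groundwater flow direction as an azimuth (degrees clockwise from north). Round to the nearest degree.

∂h/∂x = (184.42 − 184.21) / (-115 − 0) = -0.001826
∂h/∂y = (183.92 − 184.21) / (-230 − 0) = +0.001261
Flow direction (−∇h) has components (+0.001826 E, -0.001261 N).
Azimuth = atan2(E, N) = atan2(+0.001826, -0.001261) = 124.6° ≈ 125°.

125°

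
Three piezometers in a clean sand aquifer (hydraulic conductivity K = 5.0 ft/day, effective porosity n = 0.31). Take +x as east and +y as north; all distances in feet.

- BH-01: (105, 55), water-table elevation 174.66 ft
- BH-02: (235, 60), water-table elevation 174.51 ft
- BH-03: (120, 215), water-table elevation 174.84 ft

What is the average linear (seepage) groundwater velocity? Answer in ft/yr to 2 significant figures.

10 ft/yr

With h = a·x + b·y + c and BH-01 as origin, the differences give:
  130·a + 5·b = -0.15
  15·a + 160·b = +0.18
Eliminate b (×160 and ×5, subtract): 20725·a = -24.900 → a = ∂h/∂x = -0.001201
Back-substitute: b = ∂h/∂y = +0.001238.
|∇h| = √(-0.001201² + 0.001238²) = 0.001725
Seepage velocity v = K·i/n = 5.0 × 0.001725 / 0.31 = 0.02782 ft/day = 10.16 ft/yr.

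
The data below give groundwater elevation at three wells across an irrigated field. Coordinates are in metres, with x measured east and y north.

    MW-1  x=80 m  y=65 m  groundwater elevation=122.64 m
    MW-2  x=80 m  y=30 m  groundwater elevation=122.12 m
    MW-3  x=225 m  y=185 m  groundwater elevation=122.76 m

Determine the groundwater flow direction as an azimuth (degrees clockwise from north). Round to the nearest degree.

142°

Taking MW-1 as reference: MW-2−MW-1 = (0, -35, -0.52); MW-3−MW-1 = (145, 120, +0.12).
Solve a·Δx + b·Δy = Δh: det = 0·120 − 145·(-35) = 5075.
∂h/∂x = [(-0.52)·120 − (+0.12)·(-35)] / 5075 = -0.01147
∂h/∂y = [0·(+0.12) − 145·(-0.52)] / 5075 = +0.01486
Flow direction (−∇h) has components (+0.01147 E, -0.01486 N).
Azimuth = atan2(E, N) = atan2(+0.01147, -0.01486) = 142.3° ≈ 142°.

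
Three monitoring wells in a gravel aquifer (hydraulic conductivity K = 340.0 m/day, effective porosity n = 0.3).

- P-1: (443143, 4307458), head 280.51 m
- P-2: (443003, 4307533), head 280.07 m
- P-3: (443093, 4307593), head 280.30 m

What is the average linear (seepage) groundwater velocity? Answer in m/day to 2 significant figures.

3.3 m/day

With h = a·x + b·y + c and P-1 as origin, the differences give:
  (-140)·a + 75·b = -0.44
  (-50)·a + 135·b = -0.21
Eliminate b (×135 and ×75, subtract): -15150·a = -43.650 → a = ∂h/∂x = +0.002881
Back-substitute: b = ∂h/∂y = -0.0004884.
|∇h| = √(0.002881² + -0.0004884²) = 0.002922
Seepage velocity v = K·i/n = 340.0 × 0.002922 / 0.3 = 3.312 m/day.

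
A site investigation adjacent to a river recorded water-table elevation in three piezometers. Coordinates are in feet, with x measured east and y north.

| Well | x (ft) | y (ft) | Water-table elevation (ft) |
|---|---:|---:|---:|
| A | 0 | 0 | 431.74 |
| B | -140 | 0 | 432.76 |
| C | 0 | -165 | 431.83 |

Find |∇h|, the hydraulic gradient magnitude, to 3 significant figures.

∂h/∂x = (432.76 − 431.74) / (-140 − 0) = -0.007286
∂h/∂y = (431.83 − 431.74) / (-165 − 0) = -0.0005455
|∇h| = √(-0.007286² + -0.0005455²) = 0.007306

0.00731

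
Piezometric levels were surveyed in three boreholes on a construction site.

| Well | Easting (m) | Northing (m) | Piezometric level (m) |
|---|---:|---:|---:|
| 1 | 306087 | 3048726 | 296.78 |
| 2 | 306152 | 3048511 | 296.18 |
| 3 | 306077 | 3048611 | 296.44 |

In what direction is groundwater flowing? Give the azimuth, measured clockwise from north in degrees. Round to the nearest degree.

188°

With h = a·x + b·y + c and 1 as origin, the differences give:
  65·a + (-215)·b = -0.60
  (-10)·a + (-115)·b = -0.34
Eliminate b (×(-115) and ×(-215), subtract): -9625·a = -4.100 → a = ∂h/∂x = +0.0004260
Back-substitute: b = ∂h/∂y = +0.002919.
Flow direction (−∇h) has components (-0.0004260 E, -0.002919 N).
Azimuth = atan2(E, N) = atan2(-0.0004260, -0.002919) = 188.3° ≈ 188°.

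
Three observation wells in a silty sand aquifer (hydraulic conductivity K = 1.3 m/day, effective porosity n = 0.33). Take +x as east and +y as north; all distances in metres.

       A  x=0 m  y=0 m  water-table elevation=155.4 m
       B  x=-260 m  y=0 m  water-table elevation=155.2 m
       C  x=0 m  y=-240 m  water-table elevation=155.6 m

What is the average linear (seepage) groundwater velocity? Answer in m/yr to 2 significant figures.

∂h/∂x = (155.2 − 155.4) / (-260 − 0) = +0.0007692
∂h/∂y = (155.6 − 155.4) / (-240 − 0) = -0.0008333
|∇h| = √(0.0007692² + -0.0008333²) = 0.001134
Seepage velocity v = K·i/n = 1.3 × 0.001134 / 0.33 = 0.004467 m/day = 1.632 m/yr.

1.6 m/yr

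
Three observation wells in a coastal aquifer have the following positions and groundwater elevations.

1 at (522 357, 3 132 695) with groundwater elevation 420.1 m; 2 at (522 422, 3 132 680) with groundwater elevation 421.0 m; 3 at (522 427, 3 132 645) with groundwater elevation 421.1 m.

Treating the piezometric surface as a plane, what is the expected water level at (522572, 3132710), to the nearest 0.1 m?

Differences from 1: to 2 (Δx, Δy, Δh) = (65, -15, +0.9); to 3 = (70, -50, +1.0).
Solve a·Δx + b·Δy = Δh: det = 65·(-50) − 70·(-15) = -2200.
∂h/∂x = [(+0.9)·(-50) − (+1.0)·(-15)] / -2200 = +0.01364
∂h/∂y = [65·(+1.0) − 70·(+0.9)] / -2200 = -0.0009091
h(522572, 3132710) = 420.1 + (+0.01364)·(215) + (-0.0009091)·(15) = 420.1 +2.932 -0.014 = 423.018 m.

423.0 m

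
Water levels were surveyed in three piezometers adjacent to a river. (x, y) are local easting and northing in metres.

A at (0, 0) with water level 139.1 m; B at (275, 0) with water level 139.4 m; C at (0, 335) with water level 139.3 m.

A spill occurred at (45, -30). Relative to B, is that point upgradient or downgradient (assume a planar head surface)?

∂h/∂x = (139.4 − 139.1) / (275 − 0) = +0.001091
∂h/∂y = (139.3 − 139.1) / (335 − 0) = +0.0005970
Head at (45, -30) = 139.1 + (+0.001091)·(45) + (+0.0005970)·(-30) = 139.13 m.
That is lower than the 139.4 m at B, so the point is downgradient.

downgradient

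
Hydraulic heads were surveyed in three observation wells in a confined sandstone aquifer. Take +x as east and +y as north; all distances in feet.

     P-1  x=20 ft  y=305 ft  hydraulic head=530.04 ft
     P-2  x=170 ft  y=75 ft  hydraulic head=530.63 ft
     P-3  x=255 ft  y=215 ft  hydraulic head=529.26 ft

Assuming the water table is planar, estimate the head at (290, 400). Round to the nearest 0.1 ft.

527.9 ft

Taking P-1 as reference: P-2−P-1 = (150, -230, +0.59); P-3−P-1 = (235, -90, -0.78).
Solve a·Δx + b·Δy = Δh: det = 150·(-90) − 235·(-230) = 40550.
∂h/∂x = [(+0.59)·(-90) − (-0.78)·(-230)] / 40550 = -0.005734
∂h/∂y = [150·(-0.78) − 235·(+0.59)] / 40550 = -0.006305
h(290, 400) = 530.04 + (-0.005734)·(270) + (-0.006305)·(95) = 530.04 -1.548 -0.599 = 527.893 ft.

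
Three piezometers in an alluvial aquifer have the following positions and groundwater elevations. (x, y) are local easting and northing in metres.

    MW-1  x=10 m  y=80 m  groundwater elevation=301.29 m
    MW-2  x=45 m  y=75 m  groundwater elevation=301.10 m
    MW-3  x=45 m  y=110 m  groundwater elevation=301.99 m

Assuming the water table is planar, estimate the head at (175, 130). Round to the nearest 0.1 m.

302.3 m

Differences from MW-1: to MW-2 (Δx, Δy, Δh) = (35, -5, -0.19); to MW-3 = (35, 30, +0.70).
Solve a·Δx + b·Δy = Δh: det = 35·30 − 35·(-5) = 1225.
∂h/∂x = [(-0.19)·30 − (+0.70)·(-5)] / 1225 = -0.001796
∂h/∂y = [35·(+0.70) − 35·(-0.19)] / 1225 = +0.02543
h(175, 130) = 301.29 + (-0.001796)·(165) + (+0.02543)·(50) = 301.29 -0.296 +1.271 = 302.265 m.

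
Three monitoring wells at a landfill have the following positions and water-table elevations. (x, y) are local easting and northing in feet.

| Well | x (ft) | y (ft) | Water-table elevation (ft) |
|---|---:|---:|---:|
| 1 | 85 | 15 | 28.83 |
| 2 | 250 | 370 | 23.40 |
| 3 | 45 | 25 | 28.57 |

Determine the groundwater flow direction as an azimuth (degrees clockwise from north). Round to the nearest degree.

352°

Taking 1 as reference: 2−1 = (165, 355, -5.43); 3−1 = (-40, 10, -0.26).
Determinant of the coordinate differences = 165·10 − (-40)·355 = 15850.
∂h/∂x = [(-5.43)·10 − (-0.26)·355] / 15850 = +0.002397
∂h/∂y = [165·(-0.26) − (-40)·(-5.43)] / 15850 = -0.01641
Flow direction (−∇h) has components (-0.002397 E, +0.01641 N).
Azimuth = atan2(E, N) = atan2(-0.002397, +0.01641) = 351.7° ≈ 352°.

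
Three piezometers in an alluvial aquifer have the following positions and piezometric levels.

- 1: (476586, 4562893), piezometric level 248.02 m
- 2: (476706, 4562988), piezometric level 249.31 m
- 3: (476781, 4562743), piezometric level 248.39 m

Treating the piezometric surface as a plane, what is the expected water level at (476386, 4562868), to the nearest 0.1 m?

246.6 m

With h = a·x + b·y + c and 1 as origin, the differences give:
  120·a + 95·b = +1.29
  195·a + (-150)·b = +0.37
Eliminate b (×(-150) and ×95, subtract): -36525·a = -228.650 → a = ∂h/∂x = +0.006260
Back-substitute: b = ∂h/∂y = +0.005671.
h(476386, 4562868) = 248.02 + (+0.006260)·(-200) + (+0.005671)·(-25) = 248.02 -1.252 -0.142 = 246.626 m.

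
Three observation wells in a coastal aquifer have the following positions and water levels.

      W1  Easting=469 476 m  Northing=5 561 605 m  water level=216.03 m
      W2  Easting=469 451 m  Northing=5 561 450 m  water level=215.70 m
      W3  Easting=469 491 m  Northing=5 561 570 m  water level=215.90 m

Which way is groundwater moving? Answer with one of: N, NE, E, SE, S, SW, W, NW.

With h = a·x + b·y + c and W1 as origin, the differences give:
  (-25)·a + (-155)·b = -0.33
  15·a + (-35)·b = -0.13
Eliminate b (×(-35) and ×(-155), subtract): 3200·a = -8.600 → a = ∂h/∂x = -0.002687
Back-substitute: b = ∂h/∂y = +0.002563.
Flow = −∇h = (+0.002687 east, -0.002563 north), which points southeast.

SE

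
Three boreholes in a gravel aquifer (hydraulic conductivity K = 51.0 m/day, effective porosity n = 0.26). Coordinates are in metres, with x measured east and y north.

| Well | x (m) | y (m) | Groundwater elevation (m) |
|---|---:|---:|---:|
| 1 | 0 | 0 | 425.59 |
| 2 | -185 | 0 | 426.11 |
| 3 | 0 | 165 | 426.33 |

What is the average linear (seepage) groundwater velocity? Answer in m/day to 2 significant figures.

∂h/∂x = (426.11 − 425.59) / (-185 − 0) = -0.002811
∂h/∂y = (426.33 − 425.59) / (165 − 0) = +0.004485
|∇h| = √(-0.002811² + 0.004485²) = 0.005293
Seepage velocity v = K·i/n = 51.0 × 0.005293 / 0.26 = 1.038 m/day.

1.0 m/day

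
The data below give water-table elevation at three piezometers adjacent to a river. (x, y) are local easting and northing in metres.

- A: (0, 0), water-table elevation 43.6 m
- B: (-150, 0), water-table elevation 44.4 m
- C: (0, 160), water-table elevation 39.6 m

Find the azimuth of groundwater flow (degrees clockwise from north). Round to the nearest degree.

∂h/∂x = (44.4 − 43.6) / (-150 − 0) = -0.005333
∂h/∂y = (39.6 − 43.6) / (160 − 0) = -0.02500
Flow direction (−∇h) has components (+0.005333 E, +0.02500 N).
Azimuth = atan2(E, N) = atan2(+0.005333, +0.02500) = 12.0° ≈ 012°.

012°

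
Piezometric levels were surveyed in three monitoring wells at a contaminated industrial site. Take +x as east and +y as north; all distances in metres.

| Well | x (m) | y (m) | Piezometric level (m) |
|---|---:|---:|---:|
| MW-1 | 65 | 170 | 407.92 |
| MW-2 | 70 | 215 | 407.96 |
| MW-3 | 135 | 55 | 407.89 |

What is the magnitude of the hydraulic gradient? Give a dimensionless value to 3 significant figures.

Taking MW-1 as reference: MW-2−MW-1 = (5, 45, +0.04); MW-3−MW-1 = (70, -115, -0.03).
Solve a·Δx + b·Δy = Δh: det = 5·(-115) − 70·45 = -3725.
∂h/∂x = [(+0.04)·(-115) − (-0.03)·45] / -3725 = +0.0008725
∂h/∂y = [5·(-0.03) − 70·(+0.04)] / -3725 = +0.0007919
|∇h| = √(0.0008725² + 0.0007919²) = 0.001178

0.00118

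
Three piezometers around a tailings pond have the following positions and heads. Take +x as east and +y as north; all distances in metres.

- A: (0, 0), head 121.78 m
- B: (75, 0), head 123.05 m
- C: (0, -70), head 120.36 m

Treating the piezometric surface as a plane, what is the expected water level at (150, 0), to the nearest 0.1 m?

124.3 m

∂h/∂x = (123.05 − 121.78) / (75 − 0) = +0.01693
∂h/∂y = (120.36 − 121.78) / (-70 − 0) = +0.02029
h(150, 0) = 121.78 + (+0.01693)·(150) + (+0.02029)·(0) = 121.78 +2.540 +0.000 = 124.320 m.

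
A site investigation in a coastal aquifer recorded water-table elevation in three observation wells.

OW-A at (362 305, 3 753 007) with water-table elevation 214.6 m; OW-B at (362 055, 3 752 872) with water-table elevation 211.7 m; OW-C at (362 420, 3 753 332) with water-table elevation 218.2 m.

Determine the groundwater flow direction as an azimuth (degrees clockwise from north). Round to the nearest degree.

Differences from OW-A: to OW-B (Δx, Δy, Δh) = (-250, -135, -2.9); to OW-C = (115, 325, +3.6).
Determinant of the coordinate differences = (-250)·325 − 115·(-135) = -65725.
∂h/∂x = [(-2.9)·325 − (+3.6)·(-135)] / -65725 = +0.006946
∂h/∂y = [(-250)·(+3.6) − 115·(-2.9)] / -65725 = +0.008619
Flow direction (−∇h) has components (-0.006946 E, -0.008619 N).
Azimuth = atan2(E, N) = atan2(-0.006946, -0.008619) = 218.9° ≈ 219°.

219°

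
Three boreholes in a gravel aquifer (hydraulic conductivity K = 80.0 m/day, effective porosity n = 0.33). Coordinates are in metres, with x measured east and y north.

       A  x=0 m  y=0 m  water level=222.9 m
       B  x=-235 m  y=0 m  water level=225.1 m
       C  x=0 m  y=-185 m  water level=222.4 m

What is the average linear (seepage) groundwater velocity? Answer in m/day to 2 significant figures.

2.4 m/day

∂h/∂x = (225.1 − 222.9) / (-235 − 0) = -0.009362
∂h/∂y = (222.4 − 222.9) / (-185 − 0) = +0.002703
|∇h| = √(-0.009362² + 0.002703²) = 0.009744
Seepage velocity v = K·i/n = 80.0 × 0.009744 / 0.33 = 2.362 m/day.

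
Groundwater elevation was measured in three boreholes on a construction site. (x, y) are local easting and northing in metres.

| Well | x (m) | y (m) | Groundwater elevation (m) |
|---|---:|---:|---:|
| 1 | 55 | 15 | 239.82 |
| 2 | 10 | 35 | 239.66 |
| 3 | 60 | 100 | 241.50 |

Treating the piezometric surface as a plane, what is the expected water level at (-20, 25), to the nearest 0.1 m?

Differences from 1: to 2 (Δx, Δy, Δh) = (-45, 20, -0.16); to 3 = (5, 85, +1.68).
Determinant of the coordinate differences = (-45)·85 − 5·20 = -3925.
∂h/∂x = [(-0.16)·85 − (+1.68)·20] / -3925 = +0.01203
∂h/∂y = [(-45)·(+1.68) − 5·(-0.16)] / -3925 = +0.01906
h(-20, 25) = 239.82 + (+0.01203)·(-75) + (+0.01906)·(10) = 239.82 -0.902 +0.191 = 239.109 m.

239.1 m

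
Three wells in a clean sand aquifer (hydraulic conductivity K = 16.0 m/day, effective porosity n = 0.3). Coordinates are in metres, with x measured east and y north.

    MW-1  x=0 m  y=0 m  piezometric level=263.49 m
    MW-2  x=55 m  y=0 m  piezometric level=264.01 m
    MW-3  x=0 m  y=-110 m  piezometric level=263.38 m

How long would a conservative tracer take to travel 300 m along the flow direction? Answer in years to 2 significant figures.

1.6 years

∂h/∂x = (264.01 − 263.49) / (55 − 0) = +0.009455
∂h/∂y = (263.38 − 263.49) / (-110 − 0) = +0.001000
|∇h| = √(0.009455² + 0.001000²) = 0.009508
Seepage velocity v = K·i/n = 16.0 × 0.009508 / 0.3 = 0.5071 m/day.
t = 300 / 0.5071 = 591.6 days = 1.62 years.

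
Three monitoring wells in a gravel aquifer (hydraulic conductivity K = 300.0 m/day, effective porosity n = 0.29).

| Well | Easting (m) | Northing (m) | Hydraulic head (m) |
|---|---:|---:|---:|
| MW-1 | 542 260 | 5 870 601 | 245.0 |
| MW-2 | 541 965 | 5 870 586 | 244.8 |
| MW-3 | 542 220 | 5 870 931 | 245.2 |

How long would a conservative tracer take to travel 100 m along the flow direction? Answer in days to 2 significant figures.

100 days

With h = a·x + b·y + c and MW-1 as origin, the differences give:
  (-295)·a + (-15)·b = -0.2
  (-40)·a + 330·b = +0.2
Eliminate b (×330 and ×(-15), subtract): -97950·a = -63.00 → a = ∂h/∂x = +0.0006432
Back-substitute: b = ∂h/∂y = +0.0006840.
|∇h| = √(0.0006432² + 0.0006840²) = 0.0009389
Seepage velocity v = K·i/n = 300.0 × 0.0009389 / 0.29 = 0.9713 m/day.
t = 100 / 0.9713 = 103 days.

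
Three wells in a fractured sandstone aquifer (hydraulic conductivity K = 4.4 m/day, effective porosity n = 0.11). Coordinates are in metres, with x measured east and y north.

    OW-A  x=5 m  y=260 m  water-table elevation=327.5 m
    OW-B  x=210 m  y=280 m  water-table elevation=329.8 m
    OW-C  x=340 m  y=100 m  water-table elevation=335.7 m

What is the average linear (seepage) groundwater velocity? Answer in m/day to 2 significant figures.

1.1 m/day

Differences from OW-A: to OW-B (Δx, Δy, Δh) = (205, 20, +2.3); to OW-C = (335, -160, +8.2).
Solve a·Δx + b·Δy = Δh: det = 205·(-160) − 335·20 = -39500.
∂h/∂x = [(+2.3)·(-160) − (+8.2)·20] / -39500 = +0.01347
∂h/∂y = [205·(+8.2) − 335·(+2.3)] / -39500 = -0.02305
|∇h| = √(0.01347² + -0.02305²) = 0.0267
Seepage velocity v = K·i/n = 4.4 × 0.0267 / 0.11 = 1.068 m/day.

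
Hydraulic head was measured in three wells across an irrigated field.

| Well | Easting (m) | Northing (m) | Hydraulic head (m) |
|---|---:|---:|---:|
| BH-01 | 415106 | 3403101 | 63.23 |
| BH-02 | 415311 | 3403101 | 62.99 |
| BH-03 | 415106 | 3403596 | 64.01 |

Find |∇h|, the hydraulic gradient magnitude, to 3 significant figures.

0.00196

∂h/∂x = (62.99 − 63.23) / (415311 − 415106) = -0.001171
∂h/∂y = (64.01 − 63.23) / (3403596 − 3403101) = +0.001576
|∇h| = √(-0.001171² + 0.001576²) = 0.001963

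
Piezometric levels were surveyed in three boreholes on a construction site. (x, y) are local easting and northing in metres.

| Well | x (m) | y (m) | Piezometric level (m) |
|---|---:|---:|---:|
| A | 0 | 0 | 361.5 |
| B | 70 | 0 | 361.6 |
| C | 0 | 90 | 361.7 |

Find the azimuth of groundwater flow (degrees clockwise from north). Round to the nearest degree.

∂h/∂x = (361.6 − 361.5) / (70 − 0) = +0.001429
∂h/∂y = (361.7 − 361.5) / (90 − 0) = +0.002222
Flow direction (−∇h) has components (-0.001429 E, -0.002222 N).
Azimuth = atan2(E, N) = atan2(-0.001429, -0.002222) = 212.7° ≈ 213°.

213°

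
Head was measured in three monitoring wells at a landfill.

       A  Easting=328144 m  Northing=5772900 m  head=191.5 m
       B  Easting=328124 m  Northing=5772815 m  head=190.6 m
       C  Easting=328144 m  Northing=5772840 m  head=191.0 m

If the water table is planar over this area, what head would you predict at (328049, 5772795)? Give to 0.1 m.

189.7 m

Differences from A: to B (Δx, Δy, Δh) = (-20, -85, -0.9); to C = (0, -60, -0.5).
Solve a·Δx + b·Δy = Δh: det = (-20)·(-60) − 0·(-85) = 1200.
∂h/∂x = [(-0.9)·(-60) − (-0.5)·(-85)] / 1200 = +0.009583
∂h/∂y = [(-20)·(-0.5) − 0·(-0.9)] / 1200 = +0.008333
h(328049, 5772795) = 191.5 + (+0.009583)·(-95) + (+0.008333)·(-105) = 191.5 -0.910 -0.875 = 189.715 m.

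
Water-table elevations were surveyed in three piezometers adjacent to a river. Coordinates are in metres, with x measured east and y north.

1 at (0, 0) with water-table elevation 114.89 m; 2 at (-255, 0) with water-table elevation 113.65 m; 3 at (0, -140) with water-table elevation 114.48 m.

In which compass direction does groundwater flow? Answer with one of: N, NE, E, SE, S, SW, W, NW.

SW

∂h/∂x = (113.65 − 114.89) / (-255 − 0) = +0.004863
∂h/∂y = (114.48 − 114.89) / (-140 − 0) = +0.002929
Flow = −∇h = (-0.004863 east, -0.002929 north), which points southwest.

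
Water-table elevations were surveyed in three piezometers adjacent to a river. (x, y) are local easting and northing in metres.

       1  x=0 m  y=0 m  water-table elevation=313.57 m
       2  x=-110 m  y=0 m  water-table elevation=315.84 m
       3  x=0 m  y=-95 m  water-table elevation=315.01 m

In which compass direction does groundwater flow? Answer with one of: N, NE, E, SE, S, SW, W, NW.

∂h/∂x = (315.84 − 313.57) / (-110 − 0) = -0.02064
∂h/∂y = (315.01 − 313.57) / (-95 − 0) = -0.01516
Flow = −∇h = (+0.02064 east, +0.01516 north), which points northeast.

NE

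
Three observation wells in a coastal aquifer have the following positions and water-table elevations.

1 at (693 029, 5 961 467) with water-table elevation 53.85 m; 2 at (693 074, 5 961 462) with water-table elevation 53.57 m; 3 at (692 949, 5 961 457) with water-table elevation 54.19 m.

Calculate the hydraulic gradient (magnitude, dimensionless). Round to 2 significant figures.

Taking 1 as reference: 2−1 = (45, -5, -0.28); 3−1 = (-80, -10, +0.34).
Solve a·Δx + b·Δy = Δh: det = 45·(-10) − (-80)·(-5) = -850.
∂h/∂x = [(-0.28)·(-10) − (+0.34)·(-5)] / -850 = -0.005294
∂h/∂y = [45·(+0.34) − (-80)·(-0.28)] / -850 = +0.008353
|∇h| = √(-0.005294² + 0.008353²) = 0.009889

0.0099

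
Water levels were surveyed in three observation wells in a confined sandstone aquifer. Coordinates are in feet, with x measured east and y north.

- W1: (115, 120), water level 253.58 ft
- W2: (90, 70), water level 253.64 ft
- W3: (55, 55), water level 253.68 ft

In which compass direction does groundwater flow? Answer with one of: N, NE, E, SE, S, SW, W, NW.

With h = a·x + b·y + c and W1 as origin, the differences give:
  (-25)·a + (-50)·b = +0.06
  (-60)·a + (-65)·b = +0.10
Eliminate b (×(-65) and ×(-50), subtract): -1375·a = 1.100 → a = ∂h/∂x = -0.0008000
Back-substitute: b = ∂h/∂y = -0.0008000.
Flow = −∇h = (+0.0008000 east, +0.0008000 north), which points northeast.

NE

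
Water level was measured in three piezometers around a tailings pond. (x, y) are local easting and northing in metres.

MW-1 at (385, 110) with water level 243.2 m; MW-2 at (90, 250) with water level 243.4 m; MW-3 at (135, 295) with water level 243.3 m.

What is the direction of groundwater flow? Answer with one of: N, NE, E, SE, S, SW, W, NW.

NE

Three-point gradient (reference MW-1): Δ to MW-2 = (-295, 140, +0.2), Δ to MW-3 = (-250, 185, +0.1).
∂h/∂x = -0.001175, ∂h/∂y = -0.001047 (det = -19575).
Flow = −∇h = (+0.001175 east, +0.001047 north), which points northeast.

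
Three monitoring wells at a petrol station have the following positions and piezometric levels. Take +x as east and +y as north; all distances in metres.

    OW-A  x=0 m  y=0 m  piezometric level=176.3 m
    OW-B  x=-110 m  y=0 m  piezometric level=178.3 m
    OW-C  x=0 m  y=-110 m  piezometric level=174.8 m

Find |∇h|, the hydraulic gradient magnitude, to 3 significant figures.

∂h/∂x = (178.3 − 176.3) / (-110 − 0) = -0.01818
∂h/∂y = (174.8 − 176.3) / (-110 − 0) = +0.01364
|∇h| = √(-0.01818² + 0.01364²) = 0.02273

0.0227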